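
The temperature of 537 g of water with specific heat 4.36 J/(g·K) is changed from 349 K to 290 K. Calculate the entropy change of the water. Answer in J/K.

ΔS = ∫dQ_rev/T = m c ln(T₂/T₁) = 537 × 4.36 × ln(290/349) = -434 J/K.

ΔS = -434 J/K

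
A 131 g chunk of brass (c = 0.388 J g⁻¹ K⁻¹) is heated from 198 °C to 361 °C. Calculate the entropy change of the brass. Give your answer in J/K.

ΔS = 15.1 J/K

In kelvin: T₁ = 471.15 K, T₂ = 634.15 K. ΔS = ∫dQ_rev/T = m c ln(T₂/T₁) = 131 × 0.388 × ln(634.15/471.15) = 15.1 J/K.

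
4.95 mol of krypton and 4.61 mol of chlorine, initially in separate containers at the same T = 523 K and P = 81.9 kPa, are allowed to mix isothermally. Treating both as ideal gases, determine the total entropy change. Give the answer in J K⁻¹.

ΔS_mix = 55 J/K

Mole fractions: x_A = 4.95/9.56 = 0.518, x_B = 0.482.
ΔS_mix = −R(n_A ln x_A + n_B ln x_B) = −8.314 × (4.95 ln 0.518 + 4.61 ln 0.482) = 55 J/K.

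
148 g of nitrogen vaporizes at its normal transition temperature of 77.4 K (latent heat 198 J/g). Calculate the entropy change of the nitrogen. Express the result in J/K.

Heat absorbed by the substance: Q = mL = 148 × 198 = 29304 J.
At constant T, ΔS = Q_rev/T = 29304 / 77.4 = 379 J/K.

ΔS = 379 J/K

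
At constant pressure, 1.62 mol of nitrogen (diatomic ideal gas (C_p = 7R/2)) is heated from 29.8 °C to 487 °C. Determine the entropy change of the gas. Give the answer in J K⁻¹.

In kelvin: T₁ = 302.95 K, T₂ = 760.15 K. At constant pressure, ΔS = nC_p ln(T₂/T₁) with C_p = 7R/2 = 29.1 J mol⁻¹ K⁻¹.
ΔS = 1.62 × 29.1 × ln(760.15/302.95) = 43.4 J/K.

ΔS = 43.4 J/K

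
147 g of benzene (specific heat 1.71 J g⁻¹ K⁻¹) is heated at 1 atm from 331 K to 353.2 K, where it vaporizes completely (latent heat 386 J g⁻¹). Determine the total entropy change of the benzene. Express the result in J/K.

Warming step: ΔS₁ = m c ln(T_tr/T_i) = 147 × 1.71 × ln(353.2/331) = 16.32 J/K.
Phase change: ΔS₂ = +mL/T_tr = 147 × 386 / 353.2 = 160.7 J/K.
ΔS_total = (16.32) + (160.7) = 177 J/K.

ΔS = 177 J/K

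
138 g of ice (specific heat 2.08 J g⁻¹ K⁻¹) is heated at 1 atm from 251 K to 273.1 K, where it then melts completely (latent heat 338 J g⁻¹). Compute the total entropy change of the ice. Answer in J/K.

Warming step: ΔS₁ = m c ln(T_tr/T_i) = 138 × 2.08 × ln(273.1/251) = 24.22 J/K.
Phase change: ΔS₂ = +mL/T_tr = 138 × 338 / 273.1 = 170.8 J/K.
ΔS_total = (24.22) + (170.8) = 195 J/K.

ΔS = 195 J/K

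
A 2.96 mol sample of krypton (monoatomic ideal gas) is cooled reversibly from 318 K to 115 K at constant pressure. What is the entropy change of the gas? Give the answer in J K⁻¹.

ΔS = -62.6 J/K

At constant pressure, ΔS = nC_p ln(T₂/T₁) with C_p = 5R/2 = 20.79 J mol⁻¹ K⁻¹.
ΔS = 2.96 × 20.79 × ln(115/318) = -62.6 J/K.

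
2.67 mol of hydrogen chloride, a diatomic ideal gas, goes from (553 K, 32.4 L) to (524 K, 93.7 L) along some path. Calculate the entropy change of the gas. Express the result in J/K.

ΔS = 20.6 J/K

Entropy is a state function: ΔS = nC_V ln(T₂/T₁) + nR ln(V₂/V₁), with C_V = 5R/2 = 20.79 J mol⁻¹ K⁻¹ for a diatomic ideal gas.
ΔS = 2.67 × [20.79 × ln(524/553) + 8.314 × ln(93.7/32.4)] = 20.6 J/K.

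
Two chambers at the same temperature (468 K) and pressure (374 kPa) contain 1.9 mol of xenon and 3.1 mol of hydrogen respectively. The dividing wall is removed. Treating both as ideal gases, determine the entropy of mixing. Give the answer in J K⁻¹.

Mole fractions: x_A = 1.9/5 = 0.38, x_B = 0.62.
ΔS_mix = −R(n_A ln x_A + n_B ln x_B) = −8.314 × (1.9 ln 0.38 + 3.1 ln 0.62) = 27.6 J/K.

ΔS_mix = 27.6 J/K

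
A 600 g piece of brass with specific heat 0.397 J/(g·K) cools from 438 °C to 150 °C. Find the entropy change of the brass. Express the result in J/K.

In kelvin: T₁ = 711.15 K, T₂ = 423.15 K. ΔS = ∫dQ_rev/T = m c ln(T₂/T₁) = 600 × 0.397 × ln(423.15/711.15) = -124 J/K.

ΔS = -124 J/K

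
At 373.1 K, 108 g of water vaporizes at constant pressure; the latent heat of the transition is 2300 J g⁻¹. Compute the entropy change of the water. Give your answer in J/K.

ΔS = 666 J/K

Heat absorbed by the substance: Q = mL = 108 × 2300 = 248400 J.
At constant T, ΔS = Q_rev/T = 248400 / 373.1 = 666 J/K.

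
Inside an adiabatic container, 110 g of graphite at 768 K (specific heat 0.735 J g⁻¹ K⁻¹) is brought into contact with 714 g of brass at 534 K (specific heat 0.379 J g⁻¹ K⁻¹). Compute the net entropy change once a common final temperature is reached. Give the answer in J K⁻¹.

ΔS_total = 4.37 J/K

Energy balance: T_f = (m₁c₁T₁ + m₂c₂T₂)/(m₁c₁ + m₂c₂) = 587.83 K.
ΔS₁ = m₁c₁ ln(T_f/T₁) = 80.85 × ln(587.83/768) = -21.62 J/K.
ΔS₂ = m₂c₂ ln(T_f/T₂) = 270.606 × ln(587.83/534) = 25.99 J/K.
ΔS_total = -21.62 + 25.99 = 4.37 J/K.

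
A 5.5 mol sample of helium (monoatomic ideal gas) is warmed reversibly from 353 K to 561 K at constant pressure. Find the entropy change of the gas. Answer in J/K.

ΔS = 53 J/K

At constant pressure, ΔS = nC_p ln(T₂/T₁) with C_p = 5R/2 = 20.79 J mol⁻¹ K⁻¹.
ΔS = 5.5 × 20.79 × ln(561/353) = 53 J/K.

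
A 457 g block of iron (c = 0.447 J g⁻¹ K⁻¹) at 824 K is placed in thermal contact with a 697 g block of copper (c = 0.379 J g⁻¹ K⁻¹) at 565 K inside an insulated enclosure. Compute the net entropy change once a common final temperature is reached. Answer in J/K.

Energy balance: T_f = (m₁c₁T₁ + m₂c₂T₂)/(m₁c₁ + m₂c₂) = 677.95 K.
ΔS₁ = m₁c₁ ln(T_f/T₁) = 204.279 × ln(677.95/824) = -39.8557 J/K.
ΔS₂ = m₂c₂ ln(T_f/T₂) = 264.163 × ln(677.95/565) = 48.1412 J/K.
ΔS_total = -39.8557 + 48.1412 = 8.29 J/K.

ΔS_total = 8.29 J/K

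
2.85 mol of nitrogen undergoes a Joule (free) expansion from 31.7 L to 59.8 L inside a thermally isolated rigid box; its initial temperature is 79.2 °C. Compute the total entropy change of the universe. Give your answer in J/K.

ΔS_universe = 15 J/K

No heat is exchanged and no work is done, so the ideal-gas temperature stays constant.
Entropy is a state function; using a reversible isothermal path, ΔS_gas = nR ln(V₂/V₁) = 2.85 × 8.314 × ln(59.8/31.7) = 15 J/K.
The insulated surroundings exchange no heat, so ΔS_surr = 0 and ΔS_universe = ΔS_gas.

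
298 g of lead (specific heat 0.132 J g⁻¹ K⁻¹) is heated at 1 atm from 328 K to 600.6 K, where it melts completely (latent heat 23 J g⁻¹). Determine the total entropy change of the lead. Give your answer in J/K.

ΔS = 35.2 J/K

Warming step: ΔS₁ = m c ln(T_tr/T_i) = 298 × 0.132 × ln(600.6/328) = 23.79 J/K.
Phase change: ΔS₂ = +mL/T_tr = 298 × 23 / 600.6 = 11.41 J/K.
ΔS_total = (23.79) + (11.41) = 35.2 J/K.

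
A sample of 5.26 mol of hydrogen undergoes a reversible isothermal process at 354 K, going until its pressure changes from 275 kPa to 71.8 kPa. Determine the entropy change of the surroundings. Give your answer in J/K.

For an isothermal ideal gas ΔS_gas = nR ln(P₁/P₂) = 5.26 × 8.314 × ln(275/71.8) = 58.7 J/K.
The process is reversible, so ΔS_surr = −ΔS_gas = -58.7 J/K and ΔS_universe = 0.

ΔS_surr = -58.7 J/K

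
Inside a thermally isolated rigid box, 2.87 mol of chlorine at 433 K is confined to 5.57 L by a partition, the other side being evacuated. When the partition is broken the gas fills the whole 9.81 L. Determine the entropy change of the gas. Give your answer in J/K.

For an ideal gas in free expansion Q = 0 and W = 0, so T is unchanged.
Entropy is a state function; using a reversible isothermal path, ΔS_gas = nR ln(V₂/V₁) = 2.87 × 8.314 × ln(9.81/5.57) = 13.5 J/K.

ΔS_gas = 13.5 J/K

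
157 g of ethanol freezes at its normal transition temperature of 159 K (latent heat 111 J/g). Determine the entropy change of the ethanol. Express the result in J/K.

Heat released by the substance: Q = −mL = −157 × 111 = −17427 J.
At constant T, ΔS = Q_rev/T = −17427 / 159 = -110 J/K.

ΔS = -110 J/K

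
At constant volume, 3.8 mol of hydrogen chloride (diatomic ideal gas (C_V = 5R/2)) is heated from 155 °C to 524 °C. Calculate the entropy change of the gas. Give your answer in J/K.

In kelvin: T₁ = 428.15 K, T₂ = 797.15 K. At constant volume, ΔS = nC_V ln(T₂/T₁) with C_V = 5R/2 = 20.79 J mol⁻¹ K⁻¹.
ΔS = 3.8 × 20.79 × ln(797.15/428.15) = 49.1 J/K.

ΔS = 49.1 J/K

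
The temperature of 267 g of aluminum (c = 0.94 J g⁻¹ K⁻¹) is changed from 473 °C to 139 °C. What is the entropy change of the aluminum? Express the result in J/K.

In kelvin: T₁ = 746.15 K, T₂ = 412.15 K. ΔS = ∫dQ_rev/T = m c ln(T₂/T₁) = 267 × 0.94 × ln(412.15/746.15) = -149 J/K.

ΔS = -149 J/K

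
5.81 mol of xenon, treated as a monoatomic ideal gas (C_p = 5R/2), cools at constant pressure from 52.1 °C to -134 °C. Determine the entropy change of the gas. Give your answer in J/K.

ΔS = -103 J/K

In kelvin: T₁ = 325.25 K, T₂ = 139.15 K. At constant pressure, ΔS = nC_p ln(T₂/T₁) with C_p = 5R/2 = 20.79 J mol⁻¹ K⁻¹.
ΔS = 5.81 × 20.79 × ln(139.15/325.25) = -103 J/K.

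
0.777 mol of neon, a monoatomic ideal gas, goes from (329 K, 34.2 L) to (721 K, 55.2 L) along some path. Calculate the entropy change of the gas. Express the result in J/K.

Entropy is a state function: ΔS = nC_V ln(T₂/T₁) + nR ln(V₂/V₁), with C_V = 3R/2 = 12.47 J mol⁻¹ K⁻¹ for a monoatomic ideal gas.
ΔS = 0.777 × [12.47 × ln(721/329) + 8.314 × ln(55.2/34.2)] = 10.7 J/K.

ΔS = 10.7 J/K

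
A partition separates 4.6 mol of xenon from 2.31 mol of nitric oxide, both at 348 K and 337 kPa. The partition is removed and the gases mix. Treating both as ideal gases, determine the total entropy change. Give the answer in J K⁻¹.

ΔS_mix = 36.6 J/K

Mole fractions: x_A = 4.6/6.91 = 0.666, x_B = 0.334.
ΔS_mix = −R(n_A ln x_A + n_B ln x_B) = −8.314 × (4.6 ln 0.666 + 2.31 ln 0.334) = 36.6 J/K.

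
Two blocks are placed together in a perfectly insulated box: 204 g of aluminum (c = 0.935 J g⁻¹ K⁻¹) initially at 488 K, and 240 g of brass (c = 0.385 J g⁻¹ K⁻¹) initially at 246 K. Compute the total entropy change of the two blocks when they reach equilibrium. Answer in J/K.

Energy balance: T_f = (m₁c₁T₁ + m₂c₂T₂)/(m₁c₁ + m₂c₂) = 409.03 K.
ΔS₁ = m₁c₁ ln(T_f/T₁) = 190.74 × ln(409.03/488) = -33.67 J/K.
ΔS₂ = m₂c₂ ln(T_f/T₂) = 92.4 × ln(409.03/246) = 46.98 J/K.
ΔS_total = -33.67 + 46.98 = 13.3 J/K.

ΔS_total = 13.3 J/K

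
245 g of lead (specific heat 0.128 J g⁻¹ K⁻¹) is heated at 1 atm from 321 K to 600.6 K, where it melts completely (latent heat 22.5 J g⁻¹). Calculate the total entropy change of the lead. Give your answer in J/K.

Warming step: ΔS₁ = m c ln(T_tr/T_i) = 245 × 0.128 × ln(600.6/321) = 19.65 J/K.
Phase change: ΔS₂ = +mL/T_tr = 245 × 22.5 / 600.6 = 9.178 J/K.
ΔS_total = (19.65) + (9.178) = 28.8 J/K.

ΔS = 28.8 J/K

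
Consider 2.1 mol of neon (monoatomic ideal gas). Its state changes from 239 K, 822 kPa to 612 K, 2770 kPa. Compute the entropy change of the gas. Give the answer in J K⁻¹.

ΔS = 19.8 J/K

ΔS = nC_p ln(T₂/T₁) − nR ln(P₂/P₁), with C_p = 5R/2 = 20.79 J mol⁻¹ K⁻¹ for a monoatomic ideal gas.
ΔS = 2.1 × [20.79 × ln(612/239) − 8.314 × ln(2770/822)] = 19.8 J/K.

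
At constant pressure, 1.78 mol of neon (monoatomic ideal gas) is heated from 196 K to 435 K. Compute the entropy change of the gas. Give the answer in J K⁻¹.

At constant pressure, ΔS = nC_p ln(T₂/T₁) with C_p = 5R/2 = 20.79 J mol⁻¹ K⁻¹.
ΔS = 1.78 × 20.79 × ln(435/196) = 29.5 J/K.

ΔS = 29.5 J/K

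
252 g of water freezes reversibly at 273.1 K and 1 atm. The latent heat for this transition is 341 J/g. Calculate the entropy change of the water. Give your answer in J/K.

Heat released by the substance: Q = −mL = −252 × 341 = −85932 J.
At constant T, ΔS = Q_rev/T = −85932 / 273.1 = -315 J/K.

ΔS = -315 J/K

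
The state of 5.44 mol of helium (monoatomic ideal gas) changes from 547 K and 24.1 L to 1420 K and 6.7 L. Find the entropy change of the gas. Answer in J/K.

Entropy is a state function: ΔS = nC_V ln(T₂/T₁) + nR ln(V₂/V₁), with C_V = 3R/2 = 12.47 J mol⁻¹ K⁻¹ for a monoatomic ideal gas.
ΔS = 5.44 × [12.47 × ln(1420/547) + 8.314 × ln(6.7/24.1)] = 6.82 J/K.

ΔS = 6.82 J/K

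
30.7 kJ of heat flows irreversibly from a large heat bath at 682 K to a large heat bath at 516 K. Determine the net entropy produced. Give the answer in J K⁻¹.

ΔS_total = 14.5 J/K

ΔS_hot = −Q/T_H = −30700/682 = -45.01 J/K and ΔS_cold = +Q/T_C = 30700/516 = 59.5 J/K.
ΔS_total = -45.01 + 59.5 = 14.5 J/K, positive as the second law requires.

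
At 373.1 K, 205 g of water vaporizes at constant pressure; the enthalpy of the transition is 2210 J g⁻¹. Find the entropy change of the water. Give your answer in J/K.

Heat absorbed by the substance: Q = mL = 205 × 2210 = 453050 J.
At constant T, ΔS = Q_rev/T = 453050 / 373.1 = 1210 J/K.

ΔS = 1210 J/K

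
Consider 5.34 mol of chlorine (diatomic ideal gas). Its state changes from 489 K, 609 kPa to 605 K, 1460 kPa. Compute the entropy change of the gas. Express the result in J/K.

ΔS = nC_p ln(T₂/T₁) − nR ln(P₂/P₁), with C_p = 7R/2 = 29.1 J mol⁻¹ K⁻¹ for a diatomic ideal gas.
ΔS = 5.34 × [29.1 × ln(605/489) − 8.314 × ln(1460/609)] = -5.74 J/K.

ΔS = -5.74 J/K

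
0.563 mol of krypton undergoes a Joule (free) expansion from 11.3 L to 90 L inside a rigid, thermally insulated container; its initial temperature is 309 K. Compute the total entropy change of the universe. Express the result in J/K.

No heat is exchanged and no work is done, so the ideal-gas temperature stays constant.
Entropy is a state function; using a reversible isothermal path, ΔS_gas = nR ln(V₂/V₁) = 0.563 × 8.314 × ln(90/11.3) = 9.71 J/K.
The insulated surroundings exchange no heat, so ΔS_surr = 0 and ΔS_universe = ΔS_gas.

ΔS_universe = 9.71 J/K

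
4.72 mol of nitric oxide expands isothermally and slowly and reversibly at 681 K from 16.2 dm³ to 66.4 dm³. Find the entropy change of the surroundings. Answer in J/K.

For an isothermal ideal gas ΔS_gas = nR ln(V₂/V₁) = 4.72 × 8.314 × ln(66.4/16.2) = 55.4 J/K.
The process is reversible, so ΔS_surr = −ΔS_gas = -55.4 J/K and ΔS_universe = 0.

ΔS_surr = -55.4 J/K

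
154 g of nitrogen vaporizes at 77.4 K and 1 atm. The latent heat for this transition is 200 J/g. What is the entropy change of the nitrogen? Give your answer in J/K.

Heat absorbed by the substance: Q = mL = 154 × 200 = 30800 J.
At constant T, ΔS = Q_rev/T = 30800 / 77.4 = 398 J/K.

ΔS = 398 J/K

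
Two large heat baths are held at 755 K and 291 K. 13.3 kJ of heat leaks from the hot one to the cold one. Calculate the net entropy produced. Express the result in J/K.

ΔS_hot = −Q/T_H = −13300/755 = -17.62 J/K and ΔS_cold = +Q/T_C = 13300/291 = 45.7 J/K.
ΔS_total = -17.62 + 45.7 = 28.1 J/K, positive as the second law requires.

ΔS_total = 28.1 J/K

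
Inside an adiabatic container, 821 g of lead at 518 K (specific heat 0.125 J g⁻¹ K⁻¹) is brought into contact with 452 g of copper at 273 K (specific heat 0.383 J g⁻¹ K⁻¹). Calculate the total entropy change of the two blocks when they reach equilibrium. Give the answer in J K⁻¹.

Energy balance: T_f = (m₁c₁T₁ + m₂c₂T₂)/(m₁c₁ + m₂c₂) = 364.18 K.
ΔS₁ = m₁c₁ ln(T_f/T₁) = 102.625 × ln(364.18/518) = -36.16 J/K.
ΔS₂ = m₂c₂ ln(T_f/T₂) = 173.116 × ln(364.18/273) = 49.89 J/K.
ΔS_total = -36.16 + 49.89 = 13.7 J/K.

ΔS_total = 13.7 J/K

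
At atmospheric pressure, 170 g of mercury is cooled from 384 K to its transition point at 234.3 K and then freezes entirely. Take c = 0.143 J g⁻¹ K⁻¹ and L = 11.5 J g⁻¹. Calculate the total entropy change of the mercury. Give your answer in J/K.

ΔS = -20.4 J/K

Cooling step: ΔS₁ = m c ln(T_tr/T_i) = 170 × 0.143 × ln(234.3/384) = -12.01 J/K.
Phase change: ΔS₂ = −mL/T_tr = −170 × 11.5 / 234.3 = -8.344 J/K.
ΔS_total = (-12.01) + (-8.344) = -20.4 J/K.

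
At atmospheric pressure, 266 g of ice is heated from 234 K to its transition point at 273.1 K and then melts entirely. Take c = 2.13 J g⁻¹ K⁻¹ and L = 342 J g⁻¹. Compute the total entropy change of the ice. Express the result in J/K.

ΔS = 421 J/K

Warming step: ΔS₁ = m c ln(T_tr/T_i) = 266 × 2.13 × ln(273.1/234) = 87.55 J/K.
Phase change: ΔS₂ = +mL/T_tr = 266 × 342 / 273.1 = 333.1 J/K.
ΔS_total = (87.55) + (333.1) = 421 J/K.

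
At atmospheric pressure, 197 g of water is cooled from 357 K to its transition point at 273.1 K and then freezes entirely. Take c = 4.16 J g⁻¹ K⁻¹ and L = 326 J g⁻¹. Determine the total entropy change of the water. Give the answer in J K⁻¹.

Cooling step: ΔS₁ = m c ln(T_tr/T_i) = 197 × 4.16 × ln(273.1/357) = -219.5 J/K.
Phase change: ΔS₂ = −mL/T_tr = −197 × 326 / 273.1 = -235.2 J/K.
ΔS_total = (-219.5) + (-235.2) = -455 J/K.

ΔS = -455 J/K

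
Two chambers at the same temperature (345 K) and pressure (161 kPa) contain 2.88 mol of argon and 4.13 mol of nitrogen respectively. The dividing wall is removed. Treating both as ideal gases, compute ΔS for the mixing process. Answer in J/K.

ΔS_mix = 39.5 J/K

Mole fractions: x_A = 2.88/7.01 = 0.411, x_B = 0.589.
ΔS_mix = −R(n_A ln x_A + n_B ln x_B) = −8.314 × (2.88 ln 0.411 + 4.13 ln 0.589) = 39.5 J/K.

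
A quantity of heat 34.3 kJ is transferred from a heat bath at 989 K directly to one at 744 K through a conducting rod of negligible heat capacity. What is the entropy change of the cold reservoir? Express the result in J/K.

The cold reservoir gains heat Q, so ΔS_cold = +Q/T_C = 34300/744 = 46.1 J/K.

ΔS_cold = 46.1 J/K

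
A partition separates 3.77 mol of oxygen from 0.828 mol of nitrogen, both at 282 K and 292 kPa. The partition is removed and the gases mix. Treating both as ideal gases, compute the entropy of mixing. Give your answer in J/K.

ΔS_mix = 18 J/K

Mole fractions: x_A = 3.77/4.6 = 0.82, x_B = 0.18.
ΔS_mix = −R(n_A ln x_A + n_B ln x_B) = −8.314 × (3.77 ln 0.82 + 0.828 ln 0.18) = 18 J/K.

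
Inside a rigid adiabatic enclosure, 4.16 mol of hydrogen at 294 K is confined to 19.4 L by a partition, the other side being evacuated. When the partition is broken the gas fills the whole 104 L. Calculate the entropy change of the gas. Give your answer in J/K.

ΔS_gas = 58.1 J/K

For an ideal gas in free expansion Q = 0 and W = 0, so T is unchanged.
Entropy is a state function; using a reversible isothermal path, ΔS_gas = nR ln(V₂/V₁) = 4.16 × 8.314 × ln(104/19.4) = 58.1 J/K.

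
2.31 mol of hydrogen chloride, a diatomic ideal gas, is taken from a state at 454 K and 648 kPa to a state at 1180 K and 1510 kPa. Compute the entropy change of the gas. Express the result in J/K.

ΔS = nC_p ln(T₂/T₁) − nR ln(P₂/P₁), with C_p = 7R/2 = 29.1 J mol⁻¹ K⁻¹ for a diatomic ideal gas.
ΔS = 2.31 × [29.1 × ln(1180/454) − 8.314 × ln(1510/648)] = 48 J/K.

ΔS = 48 J/K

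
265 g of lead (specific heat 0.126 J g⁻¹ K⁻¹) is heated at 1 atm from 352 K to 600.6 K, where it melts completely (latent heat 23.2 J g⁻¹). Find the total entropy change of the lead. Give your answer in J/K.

ΔS = 28.1 J/K

Warming step: ΔS₁ = m c ln(T_tr/T_i) = 265 × 0.126 × ln(600.6/352) = 17.84 J/K.
Phase change: ΔS₂ = +mL/T_tr = 265 × 23.2 / 600.6 = 10.24 J/K.
ΔS_total = (17.84) + (10.24) = 28.1 J/K.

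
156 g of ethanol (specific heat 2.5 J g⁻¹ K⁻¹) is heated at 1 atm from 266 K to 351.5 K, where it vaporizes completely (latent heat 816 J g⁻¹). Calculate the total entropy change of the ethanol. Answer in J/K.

Warming step: ΔS₁ = m c ln(T_tr/T_i) = 156 × 2.5 × ln(351.5/266) = 108.7 J/K.
Phase change: ΔS₂ = +mL/T_tr = 156 × 816 / 351.5 = 362.2 J/K.
ΔS_total = (108.7) + (362.2) = 471 J/K.

ΔS = 471 J/K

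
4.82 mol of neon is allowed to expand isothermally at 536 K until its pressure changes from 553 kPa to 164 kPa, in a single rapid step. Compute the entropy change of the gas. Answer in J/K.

Entropy is a state function, so ΔS_gas depends only on the end states.
For an isothermal ideal gas ΔS_gas = nR ln(P₁/P₂) = 4.82 × 8.314 × ln(553/164) = 48.7 J/K.

ΔS_gas = 48.7 J/K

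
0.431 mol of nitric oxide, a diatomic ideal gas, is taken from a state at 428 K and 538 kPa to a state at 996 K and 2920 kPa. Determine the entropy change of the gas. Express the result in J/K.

ΔS = nC_p ln(T₂/T₁) − nR ln(P₂/P₁), with C_p = 7R/2 = 29.1 J mol⁻¹ K⁻¹ for a diatomic ideal gas.
ΔS = 0.431 × [29.1 × ln(996/428) − 8.314 × ln(2920/538)] = 4.53 J/K.

ΔS = 4.53 J/K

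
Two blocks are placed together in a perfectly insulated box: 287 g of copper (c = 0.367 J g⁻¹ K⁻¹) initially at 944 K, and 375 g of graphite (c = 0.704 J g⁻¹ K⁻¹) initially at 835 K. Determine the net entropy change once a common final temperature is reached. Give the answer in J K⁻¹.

ΔS_total = 0.576 J/K

Energy balance: T_f = (m₁c₁T₁ + m₂c₂T₂)/(m₁c₁ + m₂c₂) = 866.09 K.
ΔS₁ = m₁c₁ ln(T_f/T₁) = 105.329 × ln(866.09/944) = -9.07328 J/K.
ΔS₂ = m₂c₂ ln(T_f/T₂) = 264 × ln(866.09/835) = 9.64977 J/K.
ΔS_total = -9.07328 + 9.64977 = 0.576 J/K.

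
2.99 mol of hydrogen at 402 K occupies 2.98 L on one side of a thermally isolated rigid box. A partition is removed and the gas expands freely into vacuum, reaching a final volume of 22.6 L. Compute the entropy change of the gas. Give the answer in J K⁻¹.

For an ideal gas in free expansion Q = 0 and W = 0, so T is unchanged.
Entropy is a state function; using a reversible isothermal path, ΔS_gas = nR ln(V₂/V₁) = 2.99 × 8.314 × ln(22.6/2.98) = 50.4 J/K.

ΔS_gas = 50.4 J/K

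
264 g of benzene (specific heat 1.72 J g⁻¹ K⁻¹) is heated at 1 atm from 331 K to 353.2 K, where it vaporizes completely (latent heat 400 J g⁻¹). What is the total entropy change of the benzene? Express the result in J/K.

Warming step: ΔS₁ = m c ln(T_tr/T_i) = 264 × 1.72 × ln(353.2/331) = 29.48 J/K.
Phase change: ΔS₂ = +mL/T_tr = 264 × 400 / 353.2 = 299 J/K.
ΔS_total = (29.48) + (299) = 328 J/K.

ΔS = 328 J/K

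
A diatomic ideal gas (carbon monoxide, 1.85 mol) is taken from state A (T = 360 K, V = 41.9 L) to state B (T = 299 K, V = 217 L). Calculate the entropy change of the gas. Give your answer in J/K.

ΔS = 18.2 J/K

Entropy is a state function: ΔS = nC_V ln(T₂/T₁) + nR ln(V₂/V₁), with C_V = 5R/2 = 20.79 J mol⁻¹ K⁻¹ for a diatomic ideal gas.
ΔS = 1.85 × [20.79 × ln(299/360) + 8.314 × ln(217/41.9)] = 18.2 J/K.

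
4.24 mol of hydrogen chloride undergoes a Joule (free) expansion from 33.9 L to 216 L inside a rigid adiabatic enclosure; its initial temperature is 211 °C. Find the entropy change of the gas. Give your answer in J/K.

ΔS_gas = 65.3 J/K

No heat is exchanged and no work is done, so the ideal-gas temperature stays constant.
Entropy is a state function; using a reversible isothermal path, ΔS_gas = nR ln(V₂/V₁) = 4.24 × 8.314 × ln(216/33.9) = 65.3 J/K.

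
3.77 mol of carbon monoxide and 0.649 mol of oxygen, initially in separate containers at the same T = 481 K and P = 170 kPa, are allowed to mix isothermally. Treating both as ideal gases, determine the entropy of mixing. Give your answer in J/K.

Mole fractions: x_A = 3.77/4.42 = 0.853, x_B = 0.147.
ΔS_mix = −R(n_A ln x_A + n_B ln x_B) = −8.314 × (3.77 ln 0.853 + 0.649 ln 0.147) = 15.3 J/K.

ΔS_mix = 15.3 J/K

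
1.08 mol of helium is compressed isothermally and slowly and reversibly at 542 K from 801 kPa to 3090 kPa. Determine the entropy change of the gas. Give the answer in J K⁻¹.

For an isothermal ideal gas ΔS_gas = nR ln(P₁/P₂) = 1.08 × 8.314 × ln(801/3090) = -12.1 J/K.

ΔS_gas = -12.1 J/K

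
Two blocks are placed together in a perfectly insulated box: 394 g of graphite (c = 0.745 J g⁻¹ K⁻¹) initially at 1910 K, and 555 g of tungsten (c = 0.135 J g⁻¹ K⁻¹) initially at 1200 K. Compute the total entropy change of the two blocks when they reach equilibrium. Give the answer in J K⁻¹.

Energy balance: T_f = (m₁c₁T₁ + m₂c₂T₂)/(m₁c₁ + m₂c₂) = 1765.6 K.
ΔS₁ = m₁c₁ ln(T_f/T₁) = 293.53 × ln(1765.6/1910) = -23.07 J/K.
ΔS₂ = m₂c₂ ln(T_f/T₂) = 74.925 × ln(1765.6/1200) = 28.93 J/K.
ΔS_total = -23.07 + 28.93 = 5.86 J/K.

ΔS_total = 5.86 J/K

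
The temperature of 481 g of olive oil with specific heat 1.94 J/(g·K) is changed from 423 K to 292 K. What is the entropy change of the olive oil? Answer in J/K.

ΔS = -346 J/K

ΔS = ∫dQ_rev/T = m c ln(T₂/T₁) = 481 × 1.94 × ln(292/423) = -346 J/K.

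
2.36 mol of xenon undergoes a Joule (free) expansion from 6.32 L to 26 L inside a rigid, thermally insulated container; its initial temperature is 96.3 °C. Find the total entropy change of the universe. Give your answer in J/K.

ΔS_universe = 27.8 J/K

For an ideal gas in free expansion Q = 0 and W = 0, so T is unchanged.
Entropy is a state function; using a reversible isothermal path, ΔS_gas = nR ln(V₂/V₁) = 2.36 × 8.314 × ln(26/6.32) = 27.8 J/K.
The insulated surroundings exchange no heat, so ΔS_surr = 0 and ΔS_universe = ΔS_gas.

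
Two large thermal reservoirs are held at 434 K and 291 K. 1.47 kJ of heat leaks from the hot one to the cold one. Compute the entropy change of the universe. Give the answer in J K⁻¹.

ΔS_total = 1.66 J/K

ΔS_hot = −Q/T_H = −1470/434 = -3.387 J/K and ΔS_cold = +Q/T_C = 1470/291 = 5.052 J/K.
ΔS_total = -3.387 + 5.052 = 1.66 J/K, positive as the second law requires.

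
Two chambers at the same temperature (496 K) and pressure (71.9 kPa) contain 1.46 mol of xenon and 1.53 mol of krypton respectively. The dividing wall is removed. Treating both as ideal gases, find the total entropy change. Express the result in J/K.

Mole fractions: x_A = 1.46/2.99 = 0.488, x_B = 0.512.
ΔS_mix = −R(n_A ln x_A + n_B ln x_B) = −8.314 × (1.46 ln 0.488 + 1.53 ln 0.512) = 17.2 J/K.

ΔS_mix = 17.2 J/K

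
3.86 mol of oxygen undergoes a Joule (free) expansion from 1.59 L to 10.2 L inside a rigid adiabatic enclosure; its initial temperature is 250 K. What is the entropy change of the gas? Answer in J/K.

No heat is exchanged and no work is done, so the ideal-gas temperature stays constant.
Entropy is a state function; using a reversible isothermal path, ΔS_gas = nR ln(V₂/V₁) = 3.86 × 8.314 × ln(10.2/1.59) = 59.6 J/K.

ΔS_gas = 59.6 J/K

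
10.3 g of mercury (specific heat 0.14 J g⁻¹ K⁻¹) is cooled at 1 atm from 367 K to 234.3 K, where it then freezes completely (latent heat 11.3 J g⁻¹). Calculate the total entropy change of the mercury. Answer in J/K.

Cooling step: ΔS₁ = m c ln(T_tr/T_i) = 10.3 × 0.14 × ln(234.3/367) = -0.6471 J/K.
Phase change: ΔS₂ = −mL/T_tr = −10.3 × 11.3 / 234.3 = -0.4968 J/K.
ΔS_total = (-0.6471) + (-0.4968) = -1.14 J/K.

ΔS = -1.14 J/K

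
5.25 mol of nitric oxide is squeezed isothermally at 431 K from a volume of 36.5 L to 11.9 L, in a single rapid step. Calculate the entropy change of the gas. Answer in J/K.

Entropy is a state function, so ΔS_gas depends only on the end states.
For an isothermal ideal gas ΔS_gas = nR ln(V₂/V₁) = 5.25 × 8.314 × ln(11.9/36.5) = -48.9 J/K.

ΔS_gas = -48.9 J/K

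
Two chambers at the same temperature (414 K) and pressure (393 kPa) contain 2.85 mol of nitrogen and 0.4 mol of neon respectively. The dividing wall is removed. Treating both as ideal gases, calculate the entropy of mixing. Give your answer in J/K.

Mole fractions: x_A = 2.85/3.25 = 0.877, x_B = 0.123.
ΔS_mix = −R(n_A ln x_A + n_B ln x_B) = −8.314 × (2.85 ln 0.877 + 0.4 ln 0.123) = 10.1 J/K.

ΔS_mix = 10.1 J/K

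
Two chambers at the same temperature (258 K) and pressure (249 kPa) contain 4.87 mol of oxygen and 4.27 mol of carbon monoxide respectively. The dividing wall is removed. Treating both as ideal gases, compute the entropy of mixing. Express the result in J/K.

ΔS_mix = 52.5 J/K

Mole fractions: x_A = 4.87/9.14 = 0.533, x_B = 0.467.
ΔS_mix = −R(n_A ln x_A + n_B ln x_B) = −8.314 × (4.87 ln 0.533 + 4.27 ln 0.467) = 52.5 J/K.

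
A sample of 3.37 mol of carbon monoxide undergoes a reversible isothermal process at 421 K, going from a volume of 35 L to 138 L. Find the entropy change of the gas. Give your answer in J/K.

ΔS_gas = 38.4 J/K

For an isothermal ideal gas ΔS_gas = nR ln(V₂/V₁) = 3.37 × 8.314 × ln(138/35) = 38.4 J/K.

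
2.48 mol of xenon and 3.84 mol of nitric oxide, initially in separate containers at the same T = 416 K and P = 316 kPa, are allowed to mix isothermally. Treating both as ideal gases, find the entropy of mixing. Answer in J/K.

Mole fractions: x_A = 2.48/6.32 = 0.392, x_B = 0.608.
ΔS_mix = −R(n_A ln x_A + n_B ln x_B) = −8.314 × (2.48 ln 0.392 + 3.84 ln 0.608) = 35.2 J/K.

ΔS_mix = 35.2 J/K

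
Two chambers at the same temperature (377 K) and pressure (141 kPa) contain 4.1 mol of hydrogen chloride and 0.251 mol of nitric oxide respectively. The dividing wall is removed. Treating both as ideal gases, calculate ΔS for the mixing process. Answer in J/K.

Mole fractions: x_A = 4.1/4.35 = 0.942, x_B = 0.0577.
ΔS_mix = −R(n_A ln x_A + n_B ln x_B) = −8.314 × (4.1 ln 0.942 + 0.251 ln 0.0577) = 7.98 J/K.

ΔS_mix = 7.98 J/K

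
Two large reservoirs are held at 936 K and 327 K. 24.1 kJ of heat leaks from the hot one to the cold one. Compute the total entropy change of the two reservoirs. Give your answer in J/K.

ΔS_hot = −Q/T_H = −24100/936 = -25.75 J/K and ΔS_cold = +Q/T_C = 24100/327 = 73.7 J/K.
ΔS_total = -25.75 + 73.7 = 48 J/K, positive as the second law requires.

ΔS_total = 48 J/K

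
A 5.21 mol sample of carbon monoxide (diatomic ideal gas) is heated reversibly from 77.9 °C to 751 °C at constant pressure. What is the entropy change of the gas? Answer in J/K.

ΔS = 162 J/K

In kelvin: T₁ = 351.05 K, T₂ = 1024.15 K. At constant pressure, ΔS = nC_p ln(T₂/T₁) with C_p = 7R/2 = 29.1 J mol⁻¹ K⁻¹.
ΔS = 5.21 × 29.1 × ln(1024.15/351.05) = 162 J/K.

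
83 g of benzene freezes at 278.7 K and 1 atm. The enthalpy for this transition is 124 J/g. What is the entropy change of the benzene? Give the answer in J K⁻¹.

ΔS = -36.9 J/K

Heat released by the substance: Q = −mL = −83 × 124 = −10292 J.
At constant T, ΔS = Q_rev/T = −10292 / 278.7 = -36.9 J/K.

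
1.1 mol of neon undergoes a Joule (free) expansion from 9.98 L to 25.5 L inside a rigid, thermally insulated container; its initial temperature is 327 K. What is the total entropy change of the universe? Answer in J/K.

ΔS_universe = 8.58 J/K

No heat is exchanged and no work is done, so the ideal-gas temperature stays constant.
Entropy is a state function; using a reversible isothermal path, ΔS_gas = nR ln(V₂/V₁) = 1.1 × 8.314 × ln(25.5/9.98) = 8.58 J/K.
The insulated surroundings exchange no heat, so ΔS_surr = 0 and ΔS_universe = ΔS_gas.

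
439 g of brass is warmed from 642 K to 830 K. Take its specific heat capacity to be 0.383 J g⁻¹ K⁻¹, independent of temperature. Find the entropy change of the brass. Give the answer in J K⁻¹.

ΔS = 43.2 J/K

ΔS = ∫dQ_rev/T = m c ln(T₂/T₁) = 439 × 0.383 × ln(830/642) = 43.2 J/K.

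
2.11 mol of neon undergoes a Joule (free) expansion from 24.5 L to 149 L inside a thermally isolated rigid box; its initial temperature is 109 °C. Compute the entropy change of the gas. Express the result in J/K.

ΔS_gas = 31.7 J/K

For an ideal gas in free expansion Q = 0 and W = 0, so T is unchanged.
Entropy is a state function; using a reversible isothermal path, ΔS_gas = nR ln(V₂/V₁) = 2.11 × 8.314 × ln(149/24.5) = 31.7 J/K.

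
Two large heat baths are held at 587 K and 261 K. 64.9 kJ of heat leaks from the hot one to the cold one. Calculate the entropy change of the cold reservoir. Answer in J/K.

The cold reservoir gains heat Q, so ΔS_cold = +Q/T_C = 64900/261 = 249 J/K.

ΔS_cold = 249 J/K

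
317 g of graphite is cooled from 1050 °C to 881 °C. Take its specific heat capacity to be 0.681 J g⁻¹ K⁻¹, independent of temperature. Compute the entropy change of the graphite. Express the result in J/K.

ΔS = -29.5 J/K

In kelvin: T₁ = 1323.15 K, T₂ = 1154.15 K. ΔS = ∫dQ_rev/T = m c ln(T₂/T₁) = 317 × 0.681 × ln(1154.15/1323.15) = -29.5 J/K.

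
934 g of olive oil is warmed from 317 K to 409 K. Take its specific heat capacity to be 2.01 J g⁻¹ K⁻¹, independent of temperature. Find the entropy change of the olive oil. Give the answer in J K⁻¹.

ΔS = 478 J/K

ΔS = ∫dQ_rev/T = m c ln(T₂/T₁) = 934 × 2.01 × ln(409/317) = 478 J/K.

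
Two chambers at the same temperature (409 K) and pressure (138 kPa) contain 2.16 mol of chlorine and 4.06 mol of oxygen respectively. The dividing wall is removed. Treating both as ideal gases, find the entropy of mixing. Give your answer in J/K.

ΔS_mix = 33.4 J/K

Mole fractions: x_A = 2.16/6.22 = 0.347, x_B = 0.653.
ΔS_mix = −R(n_A ln x_A + n_B ln x_B) = −8.314 × (2.16 ln 0.347 + 4.06 ln 0.653) = 33.4 J/K.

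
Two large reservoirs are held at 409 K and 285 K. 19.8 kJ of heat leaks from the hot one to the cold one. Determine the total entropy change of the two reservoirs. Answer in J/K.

ΔS_total = 21.1 J/K

ΔS_hot = −Q/T_H = −19800/409 = -48.41 J/K and ΔS_cold = +Q/T_C = 19800/285 = 69.47 J/K.
ΔS_total = -48.41 + 69.47 = 21.1 J/K, positive as the second law requires.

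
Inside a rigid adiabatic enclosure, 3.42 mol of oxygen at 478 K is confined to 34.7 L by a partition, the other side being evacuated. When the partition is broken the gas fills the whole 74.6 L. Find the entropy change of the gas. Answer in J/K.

ΔS_gas = 21.8 J/K

No heat is exchanged and no work is done, so the ideal-gas temperature stays constant.
Entropy is a state function; using a reversible isothermal path, ΔS_gas = nR ln(V₂/V₁) = 3.42 × 8.314 × ln(74.6/34.7) = 21.8 J/K.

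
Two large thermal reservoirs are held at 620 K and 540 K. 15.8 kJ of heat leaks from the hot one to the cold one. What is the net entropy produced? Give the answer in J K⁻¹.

ΔS_hot = −Q/T_H = −15800/620 = -25.48 J/K and ΔS_cold = +Q/T_C = 15800/540 = 29.26 J/K.
ΔS_total = -25.48 + 29.26 = 3.78 J/K, positive as the second law requires.

ΔS_total = 3.78 J/K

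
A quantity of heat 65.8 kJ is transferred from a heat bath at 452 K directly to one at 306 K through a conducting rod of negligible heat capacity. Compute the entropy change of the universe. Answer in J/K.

ΔS_total = 69.5 J/K

ΔS_hot = −Q/T_H = −65800/452 = -145.575 J/K and ΔS_cold = +Q/T_C = 65800/306 = 215.033 J/K.
ΔS_total = -145.575 + 215.033 = 69.5 J/K, positive as the second law requires.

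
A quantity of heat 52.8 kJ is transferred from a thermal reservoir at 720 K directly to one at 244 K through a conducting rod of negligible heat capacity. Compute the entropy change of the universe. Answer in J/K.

ΔS_total = 143 J/K

ΔS_hot = −Q/T_H = −52800/720 = -73.33 J/K and ΔS_cold = +Q/T_C = 52800/244 = 216.4 J/K.
ΔS_total = -73.33 + 216.4 = 143 J/K, positive as the second law requires.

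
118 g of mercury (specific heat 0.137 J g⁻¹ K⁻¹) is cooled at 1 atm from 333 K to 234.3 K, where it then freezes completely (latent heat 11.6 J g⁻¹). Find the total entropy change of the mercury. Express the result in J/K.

ΔS = -11.5 J/K

Cooling step: ΔS₁ = m c ln(T_tr/T_i) = 118 × 0.137 × ln(234.3/333) = -5.683 J/K.
Phase change: ΔS₂ = −mL/T_tr = −118 × 11.6 / 234.3 = -5.842 J/K.
ΔS_total = (-5.683) + (-5.842) = -11.5 J/K.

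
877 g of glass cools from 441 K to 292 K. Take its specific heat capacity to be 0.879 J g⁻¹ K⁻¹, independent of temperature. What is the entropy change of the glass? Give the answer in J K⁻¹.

ΔS = ∫dQ_rev/T = m c ln(T₂/T₁) = 877 × 0.879 × ln(292/441) = -318 J/K.

ΔS = -318 J/K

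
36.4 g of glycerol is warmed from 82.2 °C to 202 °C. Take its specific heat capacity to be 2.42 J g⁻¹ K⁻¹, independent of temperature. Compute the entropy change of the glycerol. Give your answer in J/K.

In kelvin: T₁ = 355.35 K, T₂ = 475.15 K. ΔS = ∫dQ_rev/T = m c ln(T₂/T₁) = 36.4 × 2.42 × ln(475.15/355.35) = 25.6 J/K.

ΔS = 25.6 J/K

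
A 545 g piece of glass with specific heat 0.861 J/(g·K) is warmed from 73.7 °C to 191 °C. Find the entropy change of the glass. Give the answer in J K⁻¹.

In kelvin: T₁ = 346.85 K, T₂ = 464.15 K. ΔS = ∫dQ_rev/T = m c ln(T₂/T₁) = 545 × 0.861 × ln(464.15/346.85) = 137 J/K.

ΔS = 137 J/K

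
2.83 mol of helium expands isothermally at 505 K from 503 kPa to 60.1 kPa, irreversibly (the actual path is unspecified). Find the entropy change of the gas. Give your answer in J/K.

Entropy is a state function, so ΔS_gas depends only on the end states.
For an isothermal ideal gas ΔS_gas = nR ln(P₁/P₂) = 2.83 × 8.314 × ln(503/60.1) = 50 J/K.

ΔS_gas = 50 J/K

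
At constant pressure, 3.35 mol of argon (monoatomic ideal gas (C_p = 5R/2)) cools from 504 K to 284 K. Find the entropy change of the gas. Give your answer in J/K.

At constant pressure, ΔS = nC_p ln(T₂/T₁) with C_p = 5R/2 = 20.79 J mol⁻¹ K⁻¹.
ΔS = 3.35 × 20.79 × ln(284/504) = -39.9 J/K.

ΔS = -39.9 J/K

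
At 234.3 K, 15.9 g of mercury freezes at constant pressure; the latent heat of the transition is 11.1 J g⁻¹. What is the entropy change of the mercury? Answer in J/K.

Heat released by the substance: Q = −mL = −15.9 × 11.1 = −176.49 J.
At constant T, ΔS = Q_rev/T = −176.49 / 234.3 = -0.753 J/K.

ΔS = -0.753 J/K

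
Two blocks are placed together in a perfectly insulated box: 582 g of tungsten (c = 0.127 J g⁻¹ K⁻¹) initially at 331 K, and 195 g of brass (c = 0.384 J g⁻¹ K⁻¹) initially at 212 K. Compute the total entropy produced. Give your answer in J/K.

ΔS_total = 3.67 J/K

Energy balance: T_f = (m₁c₁T₁ + m₂c₂T₂)/(m₁c₁ + m₂c₂) = 271.11 K.
ΔS₁ = m₁c₁ ln(T_f/T₁) = 73.914 × ln(271.11/331) = -14.75 J/K.
ΔS₂ = m₂c₂ ln(T_f/T₂) = 74.88 × ln(271.11/212) = 18.42 J/K.
ΔS_total = -14.75 + 18.42 = 3.67 J/K.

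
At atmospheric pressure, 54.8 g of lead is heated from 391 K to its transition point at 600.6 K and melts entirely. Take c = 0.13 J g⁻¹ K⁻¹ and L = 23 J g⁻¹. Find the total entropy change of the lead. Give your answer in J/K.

Warming step: ΔS₁ = m c ln(T_tr/T_i) = 54.8 × 0.13 × ln(600.6/391) = 3.058 J/K.
Phase change: ΔS₂ = +mL/T_tr = 54.8 × 23 / 600.6 = 2.099 J/K.
ΔS_total = (3.058) + (2.099) = 5.16 J/K.

ΔS = 5.16 J/K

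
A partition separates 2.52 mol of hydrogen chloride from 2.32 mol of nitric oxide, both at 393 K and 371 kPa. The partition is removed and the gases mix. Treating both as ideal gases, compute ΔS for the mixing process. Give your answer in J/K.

ΔS_mix = 27.9 J/K

Mole fractions: x_A = 2.52/4.84 = 0.521, x_B = 0.479.
ΔS_mix = −R(n_A ln x_A + n_B ln x_B) = −8.314 × (2.52 ln 0.521 + 2.32 ln 0.479) = 27.9 J/K.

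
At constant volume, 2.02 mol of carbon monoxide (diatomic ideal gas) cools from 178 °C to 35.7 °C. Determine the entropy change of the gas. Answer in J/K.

In kelvin: T₁ = 451.15 K, T₂ = 308.85 K. At constant volume, ΔS = nC_V ln(T₂/T₁) with C_V = 5R/2 = 20.79 J mol⁻¹ K⁻¹.
ΔS = 2.02 × 20.79 × ln(308.85/451.15) = -15.9 J/K.

ΔS = -15.9 J/K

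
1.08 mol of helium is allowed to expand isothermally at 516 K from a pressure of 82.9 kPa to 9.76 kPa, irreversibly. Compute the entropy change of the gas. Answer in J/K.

ΔS_gas = 19.2 J/K

Entropy is a state function, so ΔS_gas depends only on the end states.
For an isothermal ideal gas ΔS_gas = nR ln(P₁/P₂) = 1.08 × 8.314 × ln(82.9/9.76) = 19.2 J/K.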